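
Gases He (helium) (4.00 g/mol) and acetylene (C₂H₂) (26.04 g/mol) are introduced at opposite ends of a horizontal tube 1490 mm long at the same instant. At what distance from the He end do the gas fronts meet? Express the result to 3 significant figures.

1070 mm

Graham's law gives d_He/d_C₂H₂ = rate_He/rate_C₂H₂ = √(M_C₂H₂/M_He) = √(26.04/4.00) = 2.551.
With d_He + d_C₂H₂ = 1490 mm, d_C₂H₂ = 1490/(1 + 2.551) = 419.5 mm.
d_He = 1490 − 419.5 = 1070 mm.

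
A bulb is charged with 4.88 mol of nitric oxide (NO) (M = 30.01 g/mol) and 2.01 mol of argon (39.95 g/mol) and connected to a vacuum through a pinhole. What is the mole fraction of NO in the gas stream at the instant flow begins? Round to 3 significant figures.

0.737

The effusion rate of species i is ∝ p_i/√M_i ∝ n_i/√M_i.
x_NO(eff) = (n_NO/√M_NO) / (n_NO/√M_NO + n_Ar/√M_Ar)
= (4.88/√30.01) / (4.88/√30.01 + 2.01/√39.95) = 0.8908/(0.8908 + 0.3180) = 0.737.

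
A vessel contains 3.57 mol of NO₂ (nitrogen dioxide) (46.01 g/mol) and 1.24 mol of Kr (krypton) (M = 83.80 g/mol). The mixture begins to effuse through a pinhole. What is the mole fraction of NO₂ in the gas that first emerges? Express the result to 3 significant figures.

Effusion rate of each component ∝ n_i/√M_i (partial pressure × 1/√M).
So x_NO₂ in the escaping gas = (n_NO₂/√M_NO₂) / Σ(n_i/√M_i)
= (3.57/√46.01) / (3.57/√46.01 + 1.24/√83.80) = 0.5263/(0.5263 + 0.1355) = 0.795.

0.795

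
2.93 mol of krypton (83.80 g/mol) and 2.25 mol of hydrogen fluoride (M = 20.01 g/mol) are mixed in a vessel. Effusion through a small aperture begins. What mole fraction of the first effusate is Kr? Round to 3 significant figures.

Effusion rate of each component ∝ n_i/√M_i (partial pressure × 1/√M).
x_Kr(eff) = (n_Kr/√M_Kr) / (n_Kr/√M_Kr + n_HF/√M_HF)
= (2.93/√83.80) / (2.93/√83.80 + 2.25/√20.01) = 0.3201/(0.3201 + 0.5030) = 0.389.

0.389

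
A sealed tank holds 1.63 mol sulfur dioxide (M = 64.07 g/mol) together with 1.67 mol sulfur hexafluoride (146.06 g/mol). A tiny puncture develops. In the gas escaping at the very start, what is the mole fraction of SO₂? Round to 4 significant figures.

Effusion rate of each component ∝ n_i/√M_i (partial pressure × 1/√M).
So x_SO₂ in the escaping gas = (n_SO₂/√M_SO₂) / Σ(n_i/√M_i)
= (1.63/√64.07) / (1.63/√64.07 + 1.67/√146.06) = 0.2036/(0.2036 + 0.1382) = 0.5957.

0.5957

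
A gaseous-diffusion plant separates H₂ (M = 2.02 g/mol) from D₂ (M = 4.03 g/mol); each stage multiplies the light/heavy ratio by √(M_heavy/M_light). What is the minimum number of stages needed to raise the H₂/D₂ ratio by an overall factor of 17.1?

With α = √(4.03/2.02) per stage, ln α = ½ ln(1.99505) = 0.3453.
Need α^N ≥ 17.1 ⇒ N ≥ ln(17.1) / ln α = 2.839 / 0.3453 = 8.22.
Rounding up, N = 9 stages.

9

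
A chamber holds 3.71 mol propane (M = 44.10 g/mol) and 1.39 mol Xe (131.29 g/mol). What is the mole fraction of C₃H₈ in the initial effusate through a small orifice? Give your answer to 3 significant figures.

Effusion rate of each component ∝ n_i/√M_i (partial pressure × 1/√M).
x_C₃H₈(eff) = (n_C₃H₈/√M_C₃H₈) / (n_C₃H₈/√M_C₃H₈ + n_Xe/√M_Xe)
= (3.71/√44.10) / (3.71/√44.10 + 1.39/√131.29) = 0.5587/(0.5587 + 0.1213) = 0.822.

0.822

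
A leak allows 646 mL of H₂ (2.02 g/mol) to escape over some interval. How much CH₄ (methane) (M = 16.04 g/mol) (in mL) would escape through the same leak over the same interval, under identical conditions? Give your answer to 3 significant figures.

229 mL

Using Graham's law: rate_CH₄/rate_H₂ = √(M_H₂/M_CH₄) = √(2.02/16.04) = √0.1259 = 0.3549.
So the volume for CH₄ is 646 × 0.3549 = 229 mL.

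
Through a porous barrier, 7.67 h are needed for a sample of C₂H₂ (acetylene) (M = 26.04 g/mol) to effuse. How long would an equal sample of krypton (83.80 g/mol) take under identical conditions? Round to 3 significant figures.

Using Graham's law: t_Kr/t_C₂H₂ = √(M_Kr/M_C₂H₂) = √(83.80/26.04) = √3.218 = 1.794.
So the time for Kr is 7.67 × 1.794 = 13.8 h.

13.8 h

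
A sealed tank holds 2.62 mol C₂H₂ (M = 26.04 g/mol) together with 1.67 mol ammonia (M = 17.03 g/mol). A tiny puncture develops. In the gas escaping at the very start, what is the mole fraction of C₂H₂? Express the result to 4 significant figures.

Effusion rate of each component ∝ n_i/√M_i (partial pressure × 1/√M).
So x_C₂H₂ in the escaping gas = (n_C₂H₂/√M_C₂H₂) / Σ(n_i/√M_i)
= (2.62/√26.04) / (2.62/√26.04 + 1.67/√17.03) = 0.5134/(0.5134 + 0.4047) = 0.5592.

0.5592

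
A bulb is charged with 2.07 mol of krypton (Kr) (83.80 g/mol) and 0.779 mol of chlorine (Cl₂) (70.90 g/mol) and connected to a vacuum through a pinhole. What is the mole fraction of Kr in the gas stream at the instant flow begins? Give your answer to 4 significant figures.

Each component's effusion rate ∝ (its partial pressure)·(1/√M) ∝ n_i/√M_i.
Mole fraction of Kr in the effusate = (n_Kr/√M_Kr) / (n_Kr/√M_Kr + n_Cl₂/√M_Cl₂)
= (2.07/√83.80) / (2.07/√83.80 + 0.779/√70.90) = 0.2261/(0.2261 + 0.09252) = 0.7097.

0.7097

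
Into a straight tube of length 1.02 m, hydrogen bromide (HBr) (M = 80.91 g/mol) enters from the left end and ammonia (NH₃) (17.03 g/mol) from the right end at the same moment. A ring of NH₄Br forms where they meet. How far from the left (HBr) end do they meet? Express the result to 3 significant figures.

0.321 m

Graham's law gives d_HBr/d_NH₃ = rate_HBr/rate_NH₃ = √(M_NH₃/M_HBr) = √(17.03/80.91) = 0.4588.
With d_HBr + d_NH₃ = 1.02 m, d_NH₃ = 1.02/(1 + 0.4588) = 0.6992 m.
d_HBr = 1.02 − 0.6992 = 0.321 m.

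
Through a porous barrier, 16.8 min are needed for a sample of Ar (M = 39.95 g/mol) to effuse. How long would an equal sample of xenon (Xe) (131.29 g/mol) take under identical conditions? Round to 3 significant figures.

30.5 min

Using Graham's law: t_Xe/t_Ar = √(M_Xe/M_Ar) = √(131.29/39.95) = √3.286 = 1.813.
So the time for Xe is 16.8 × 1.813 = 30.5 min.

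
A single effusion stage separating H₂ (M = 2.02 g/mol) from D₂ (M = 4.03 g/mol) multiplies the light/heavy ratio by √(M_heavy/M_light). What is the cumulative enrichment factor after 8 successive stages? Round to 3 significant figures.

15.8

Overall factor = α^8 with α = √(4.03/2.02), i.e. (4.03/2.02)^(8/2).
= 1.99505^4 = 15.8.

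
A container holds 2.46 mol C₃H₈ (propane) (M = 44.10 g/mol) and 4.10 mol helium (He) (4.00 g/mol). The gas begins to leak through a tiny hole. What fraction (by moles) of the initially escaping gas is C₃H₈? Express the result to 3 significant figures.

0.153

Each component's effusion rate ∝ (its partial pressure)·(1/√M) ∝ n_i/√M_i.
Mole fraction of C₃H₈ in the effusate = (n_C₃H₈/√M_C₃H₈) / (n_C₃H₈/√M_C₃H₈ + n_He/√M_He)
= (2.46/√44.10) / (2.46/√44.10 + 4.10/√4.00) = 0.3704/(0.3704 + 2.050) = 0.153.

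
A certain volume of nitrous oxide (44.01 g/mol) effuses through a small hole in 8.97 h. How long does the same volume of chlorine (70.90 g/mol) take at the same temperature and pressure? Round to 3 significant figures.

11.4 h

Graham's law gives t_Cl₂/t_N₂O = √(M_Cl₂/M_N₂O) = √(70.90/44.01) = √1.611 = 1.269.
So the time for Cl₂ is 8.97 × 1.269 = 11.4 h.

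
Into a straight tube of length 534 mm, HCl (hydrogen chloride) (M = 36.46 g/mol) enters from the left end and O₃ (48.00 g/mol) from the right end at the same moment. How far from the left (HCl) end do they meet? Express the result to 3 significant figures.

285 mm

Distances travelled in equal time are proportional to diffusion rates, so d_HCl/d_O₃ = √(M_O₃/M_HCl) = √(48.00/36.46) = 1.147.
With d_HCl + d_O₃ = 534 mm, d_O₃ = 534/(1 + 1.147) = 248.7 mm.
d_HCl = 534 − 248.7 = 285 mm.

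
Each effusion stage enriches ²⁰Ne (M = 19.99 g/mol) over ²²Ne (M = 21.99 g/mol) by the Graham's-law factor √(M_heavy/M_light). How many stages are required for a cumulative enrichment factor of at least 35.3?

With α = √(21.99/19.99) per stage, ln α = ½ ln(1.10005) = 0.04768.
Need α^N ≥ 35.3 ⇒ N ≥ ln(35.3) / ln α = 3.564 / 0.04768 = 74.75.
So at least 75 stages are needed.

75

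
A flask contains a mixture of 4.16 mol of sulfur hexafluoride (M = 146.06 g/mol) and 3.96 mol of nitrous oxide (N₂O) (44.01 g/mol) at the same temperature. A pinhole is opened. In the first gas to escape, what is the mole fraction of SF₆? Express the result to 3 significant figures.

0.366

Each component's effusion rate ∝ (its partial pressure)·(1/√M) ∝ n_i/√M_i.
So x_SF₆ in the escaping gas = (n_SF₆/√M_SF₆) / Σ(n_i/√M_i)
= (4.16/√146.06) / (4.16/√146.06 + 3.96/√44.01) = 0.3442/(0.3442 + 0.5969) = 0.366.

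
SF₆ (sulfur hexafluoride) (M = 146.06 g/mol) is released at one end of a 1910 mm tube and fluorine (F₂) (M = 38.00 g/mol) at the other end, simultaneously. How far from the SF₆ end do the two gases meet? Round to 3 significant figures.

Graham's law gives d_SF₆/d_F₂ = rate_SF₆/rate_F₂ = √(M_F₂/M_SF₆) = √(38.00/146.06) = 0.5101.
With d_SF₆ + d_F₂ = 1910 mm, d_F₂ = 1910/(1 + 0.5101) = 1265 mm.
d_SF₆ = 1910 − 1265 = 645 mm.

645 mm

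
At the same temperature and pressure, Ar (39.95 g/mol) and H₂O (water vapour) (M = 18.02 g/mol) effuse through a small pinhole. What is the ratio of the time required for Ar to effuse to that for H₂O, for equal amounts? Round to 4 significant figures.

1.489

Since effusion rate ∝ 1/√M, t_Ar/t_H₂O = √(M_Ar/M_H₂O) = √(39.95/18.02) = √2.217 = 1.489.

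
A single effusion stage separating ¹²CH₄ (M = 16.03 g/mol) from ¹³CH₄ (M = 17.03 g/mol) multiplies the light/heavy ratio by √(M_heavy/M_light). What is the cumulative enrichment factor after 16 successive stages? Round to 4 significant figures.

After 16 stages the ratio has grown by (√(17.03/16.03))^16 = (17.03/16.03)^(16/2).
= 1.06238^8 = 1.623.

1.623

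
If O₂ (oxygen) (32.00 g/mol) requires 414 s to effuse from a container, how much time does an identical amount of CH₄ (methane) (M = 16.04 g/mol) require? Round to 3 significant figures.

From Graham's law, t_CH₄/t_O₂ = √(M_CH₄/M_O₂) = √(16.04/32.00) = √0.5012 = 0.7080.
So the time for CH₄ is 414 × 0.7080 = 293 s.

293 s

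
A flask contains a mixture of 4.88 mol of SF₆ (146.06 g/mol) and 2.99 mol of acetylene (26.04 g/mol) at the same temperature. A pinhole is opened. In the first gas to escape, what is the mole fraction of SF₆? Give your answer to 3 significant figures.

0.408

The effusion rate of species i is ∝ p_i/√M_i ∝ n_i/√M_i.
So x_SF₆ in the escaping gas = (n_SF₆/√M_SF₆) / Σ(n_i/√M_i)
= (4.88/√146.06) / (4.88/√146.06 + 2.99/√26.04) = 0.4038/(0.4038 + 0.5859) = 0.408.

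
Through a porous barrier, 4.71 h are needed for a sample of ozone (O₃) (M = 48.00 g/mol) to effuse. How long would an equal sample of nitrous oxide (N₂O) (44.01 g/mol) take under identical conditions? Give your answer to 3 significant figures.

4.51 h

Graham's law gives t_N₂O/t_O₃ = √(M_N₂O/M_O₃) = √(44.01/48.00) = √0.9169 = 0.9575.
So the time for N₂O is 4.71 × 0.9575 = 4.51 h.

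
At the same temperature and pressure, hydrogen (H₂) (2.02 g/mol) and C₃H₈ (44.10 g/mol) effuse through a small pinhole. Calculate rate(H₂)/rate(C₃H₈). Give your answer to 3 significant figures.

Graham's law gives rate_H₂/rate_C₃H₈ = √(M_C₃H₈/M_H₂) = √(44.10/2.02) = √21.83 = 4.67.

4.67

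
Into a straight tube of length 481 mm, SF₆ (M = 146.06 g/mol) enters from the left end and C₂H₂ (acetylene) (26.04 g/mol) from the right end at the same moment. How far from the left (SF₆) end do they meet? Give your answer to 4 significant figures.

142.8 mm

The fronts meet when d_SF₆ + d_C₂H₂ = L with d_SF₆/d_C₂H₂ = √(M_C₂H₂/M_SF₆) (Graham's law). Here √(M_C₂H₂/M_SF₆) = √(26.04/146.06) = 0.4222.
With d_SF₆ + d_C₂H₂ = 481 mm, d_C₂H₂ = 481/(1 + 0.4222) = 338.2 mm.
d_SF₆ = 481 − 338.2 = 142.8 mm.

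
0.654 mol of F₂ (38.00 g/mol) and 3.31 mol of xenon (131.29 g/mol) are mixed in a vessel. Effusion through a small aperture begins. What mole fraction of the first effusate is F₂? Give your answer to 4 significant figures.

0.2686

Each component's effusion rate ∝ (its partial pressure)·(1/√M) ∝ n_i/√M_i.
Mole fraction of F₂ in the effusate = (n_F₂/√M_F₂) / (n_F₂/√M_F₂ + n_Xe/√M_Xe)
= (0.654/√38.00) / (0.654/√38.00 + 3.31/√131.29) = 0.1061/(0.1061 + 0.2889) = 0.2686.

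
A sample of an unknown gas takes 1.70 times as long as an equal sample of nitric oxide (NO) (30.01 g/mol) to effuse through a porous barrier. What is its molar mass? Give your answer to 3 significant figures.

Graham's law gives t_X/t_NO = √(M_X/M_NO).
1.70 = √(M_X/30.01)
M_X = 30.01 × 1.70² = 30.01 × 2.890 = 86.7 g/mol

86.7 g/mol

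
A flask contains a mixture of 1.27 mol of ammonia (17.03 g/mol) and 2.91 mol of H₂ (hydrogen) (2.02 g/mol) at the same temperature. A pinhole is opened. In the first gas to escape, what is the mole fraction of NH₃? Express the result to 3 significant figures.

The effusion rate of species i is ∝ p_i/√M_i ∝ n_i/√M_i.
Mole fraction of NH₃ in the effusate = (n_NH₃/√M_NH₃) / (n_NH₃/√M_NH₃ + n_H₂/√M_H₂)
= (1.27/√17.03) / (1.27/√17.03 + 2.91/√2.02) = 0.3077/(0.3077 + 2.047) = 0.131.

0.131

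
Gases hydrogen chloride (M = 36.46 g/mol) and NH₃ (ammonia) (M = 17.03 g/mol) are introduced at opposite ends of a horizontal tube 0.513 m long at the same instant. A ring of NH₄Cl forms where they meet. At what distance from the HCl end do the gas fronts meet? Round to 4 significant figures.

The fronts meet when d_HCl + d_NH₃ = L with d_HCl/d_NH₃ = √(M_NH₃/M_HCl) (Graham's law). Here √(M_NH₃/M_HCl) = √(17.03/36.46) = 0.6834.
With d_HCl + d_NH₃ = 0.513 m, d_NH₃ = 0.513/(1 + 0.6834) = 0.3047 m.
d_HCl = 0.513 − 0.3047 = 0.2083 m.

0.2083 m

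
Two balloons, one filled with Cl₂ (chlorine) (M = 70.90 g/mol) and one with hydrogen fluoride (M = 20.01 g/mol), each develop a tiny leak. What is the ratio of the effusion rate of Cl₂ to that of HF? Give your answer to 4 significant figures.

0.5313

Graham's law gives rate_Cl₂/rate_HF = √(M_HF/M_Cl₂) = √(20.01/70.90) = √0.2822 = 0.5313.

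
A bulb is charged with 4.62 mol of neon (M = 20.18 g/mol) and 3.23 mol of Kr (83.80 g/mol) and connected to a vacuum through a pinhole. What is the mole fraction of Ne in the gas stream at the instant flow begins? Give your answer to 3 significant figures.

Each component's effusion rate ∝ (its partial pressure)·(1/√M) ∝ n_i/√M_i.
So x_Ne in the escaping gas = (n_Ne/√M_Ne) / Σ(n_i/√M_i)
= (4.62/√20.18) / (4.62/√20.18 + 3.23/√83.80) = 1.028/(1.028 + 0.3528) = 0.745.

0.745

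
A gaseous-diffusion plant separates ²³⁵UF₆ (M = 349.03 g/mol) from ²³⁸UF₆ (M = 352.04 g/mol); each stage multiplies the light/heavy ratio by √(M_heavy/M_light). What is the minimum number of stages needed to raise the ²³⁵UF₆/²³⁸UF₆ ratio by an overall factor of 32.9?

814

Single-stage factor α = √(352.04/349.03), so ln α = ½ ln(1.00862) = 0.004293.
Need α^N ≥ 32.9 ⇒ N ≥ ln(32.9) / ln α = 3.493 / 0.004293 = 813.67.
Rounding up, N = 814 stages.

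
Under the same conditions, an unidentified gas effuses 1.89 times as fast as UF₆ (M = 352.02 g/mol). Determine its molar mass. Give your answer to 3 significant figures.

98.5 g/mol

By Graham's law, rate_X/rate_UF₆ = √(M_UF₆/M_X).
1.89 = √(352.02/M_X)
M_X = 352.02 / 1.89² = 352.02 / 3.572 = 98.5 g/mol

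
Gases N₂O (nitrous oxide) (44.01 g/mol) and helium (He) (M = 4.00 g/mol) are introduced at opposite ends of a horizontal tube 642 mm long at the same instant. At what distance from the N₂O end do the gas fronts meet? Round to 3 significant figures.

The fronts meet when d_N₂O + d_He = L with d_N₂O/d_He = √(M_He/M_N₂O) (Graham's law). Here √(M_He/M_N₂O) = √(4.00/44.01) = 0.3015.
With d_N₂O + d_He = 642 mm, d_He = 642/(1 + 0.3015) = 493.3 mm.
d_N₂O = 642 − 493.3 = 149 mm.

149 mm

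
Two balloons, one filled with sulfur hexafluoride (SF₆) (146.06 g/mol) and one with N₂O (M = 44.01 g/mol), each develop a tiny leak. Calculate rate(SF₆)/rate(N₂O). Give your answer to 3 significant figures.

Graham's law gives rate_SF₆/rate_N₂O = √(M_N₂O/M_SF₆) = √(44.01/146.06) = √0.3013 = 0.549.

0.549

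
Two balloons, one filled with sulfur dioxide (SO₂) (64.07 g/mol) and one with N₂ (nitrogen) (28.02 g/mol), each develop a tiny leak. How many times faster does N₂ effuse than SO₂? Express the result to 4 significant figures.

1.512

By Graham's law, rate_N₂/rate_SO₂ = √(M_SO₂/M_N₂) = √(64.07/28.02) = √2.287 = 1.512.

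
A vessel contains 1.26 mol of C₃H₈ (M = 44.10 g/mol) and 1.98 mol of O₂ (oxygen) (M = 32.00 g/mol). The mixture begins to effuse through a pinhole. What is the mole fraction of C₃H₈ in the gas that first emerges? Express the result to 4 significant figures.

Effusion rate of each component ∝ n_i/√M_i (partial pressure × 1/√M).
Mole fraction of C₃H₈ in the effusate = (n_C₃H₈/√M_C₃H₈) / (n_C₃H₈/√M_C₃H₈ + n_O₂/√M_O₂)
= (1.26/√44.10) / (1.26/√44.10 + 1.98/√32.00) = 0.1897/(0.1897 + 0.3500) = 0.3515.

0.3515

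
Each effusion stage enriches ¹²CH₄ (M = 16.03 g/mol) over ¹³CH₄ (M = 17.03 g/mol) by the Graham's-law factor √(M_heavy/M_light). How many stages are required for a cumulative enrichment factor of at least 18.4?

97

Per stage α = (17.03/16.03)^(1/2) = 1.06238^0.5, giving ln α = 0.03026.
Need α^N ≥ 18.4 ⇒ N ≥ ln(18.4) / ln α = 2.912 / 0.03026 = 96.25.
So at least 97 stages are needed.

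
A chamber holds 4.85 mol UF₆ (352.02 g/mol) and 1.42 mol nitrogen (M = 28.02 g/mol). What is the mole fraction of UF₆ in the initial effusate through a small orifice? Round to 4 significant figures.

0.4907

Rate_i ∝ x_i/√M_i (Graham's law weighted by mole fraction), so the effusate composition follows n_i/√M_i.
So x_UF₆ in the escaping gas = (n_UF₆/√M_UF₆) / Σ(n_i/√M_i)
= (4.85/√352.02) / (4.85/√352.02 + 1.42/√28.02) = 0.2585/(0.2585 + 0.2683) = 0.4907.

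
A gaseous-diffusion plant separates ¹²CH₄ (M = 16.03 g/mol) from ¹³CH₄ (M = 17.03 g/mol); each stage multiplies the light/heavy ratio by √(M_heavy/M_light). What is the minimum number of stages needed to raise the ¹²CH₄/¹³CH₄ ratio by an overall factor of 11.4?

Per stage α = (17.03/16.03)^(1/2) = 1.06238^0.5, giving ln α = 0.03026.
Need α^N ≥ 11.4 ⇒ N ≥ ln(11.4) / ln α = 2.434 / 0.03026 = 80.43.
Minimum whole number of stages: N = 81.

81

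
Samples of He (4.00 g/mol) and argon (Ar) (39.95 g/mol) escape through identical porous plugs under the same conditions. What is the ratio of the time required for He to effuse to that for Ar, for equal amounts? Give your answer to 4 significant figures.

From Graham's law, t_He/t_Ar = √(M_He/M_Ar) = √(4.00/39.95) = √0.1001 = 0.3164.

0.3164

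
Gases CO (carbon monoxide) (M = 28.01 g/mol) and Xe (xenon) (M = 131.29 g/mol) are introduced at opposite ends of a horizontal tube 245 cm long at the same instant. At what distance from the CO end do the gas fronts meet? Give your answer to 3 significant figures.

The fronts meet when d_CO + d_Xe = L with d_CO/d_Xe = √(M_Xe/M_CO) (Graham's law). Here √(M_Xe/M_CO) = √(131.29/28.01) = 2.165.
With d_CO + d_Xe = 245 cm, d_Xe = 245/(1 + 2.165) = 77.41 cm.
d_CO = 245 − 77.41 = 168 cm.

168 cm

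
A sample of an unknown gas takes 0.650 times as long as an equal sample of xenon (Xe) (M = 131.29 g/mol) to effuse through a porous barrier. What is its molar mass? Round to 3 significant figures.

55.5 g/mol

Graham's law gives t_X/t_Xe = √(M_X/M_Xe).
0.650 = √(M_X/131.29)
M_X = 131.29 × 0.650² = 131.29 × 0.4225 = 55.5 g/mol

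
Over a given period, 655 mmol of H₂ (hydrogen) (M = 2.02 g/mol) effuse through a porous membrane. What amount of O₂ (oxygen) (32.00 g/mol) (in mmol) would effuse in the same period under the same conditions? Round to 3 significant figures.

Using Graham's law: rate_O₂/rate_H₂ = √(M_H₂/M_O₂) = √(2.02/32.00) = √0.06313 = 0.2512.
So the amount for O₂ is 655 × 0.2512 = 165 mmol.

165 mmol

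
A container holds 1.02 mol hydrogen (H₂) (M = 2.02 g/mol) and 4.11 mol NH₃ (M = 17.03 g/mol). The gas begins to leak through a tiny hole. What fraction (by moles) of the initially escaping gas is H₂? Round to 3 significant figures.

Each component's effusion rate ∝ (its partial pressure)·(1/√M) ∝ n_i/√M_i.
Mole fraction of H₂ in the effusate = (n_H₂/√M_H₂) / (n_H₂/√M_H₂ + n_NH₃/√M_NH₃)
= (1.02/√2.02) / (1.02/√2.02 + 4.11/√17.03) = 0.7177/(0.7177 + 0.9959) = 0.419.

0.419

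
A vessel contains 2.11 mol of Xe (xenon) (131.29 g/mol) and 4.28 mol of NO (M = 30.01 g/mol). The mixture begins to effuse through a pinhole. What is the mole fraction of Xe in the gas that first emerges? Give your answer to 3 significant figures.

0.191

Rate_i ∝ x_i/√M_i (Graham's law weighted by mole fraction), so the effusate composition follows n_i/√M_i.
x_Xe(eff) = (n_Xe/√M_Xe) / (n_Xe/√M_Xe + n_NO/√M_NO)
= (2.11/√131.29) / (2.11/√131.29 + 4.28/√30.01) = 0.1841/(0.1841 + 0.7813) = 0.191.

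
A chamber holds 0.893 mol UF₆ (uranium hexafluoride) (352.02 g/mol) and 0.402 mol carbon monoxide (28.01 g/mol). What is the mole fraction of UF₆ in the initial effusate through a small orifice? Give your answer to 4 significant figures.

Each component's effusion rate ∝ (its partial pressure)·(1/√M) ∝ n_i/√M_i.
x_UF₆(eff) = (n_UF₆/√M_UF₆) / (n_UF₆/√M_UF₆ + n_CO/√M_CO)
= (0.893/√352.02) / (0.893/√352.02 + 0.402/√28.01) = 0.04760/(0.04760 + 0.07596) = 0.3852.

0.3852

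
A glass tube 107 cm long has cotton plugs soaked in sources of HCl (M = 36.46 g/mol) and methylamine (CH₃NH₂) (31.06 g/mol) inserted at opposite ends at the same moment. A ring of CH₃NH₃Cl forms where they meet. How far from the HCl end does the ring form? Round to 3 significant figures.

51.4 cm

In equal time, each gas travels a distance ∝ its rate ∝ 1/√M, so d_HCl/d_CH₃NH₂ = √(M_CH₃NH₂/M_HCl) = √(31.06/36.46) = 0.9230.
With d_HCl + d_CH₃NH₂ = 107 cm, d_CH₃NH₂ = 107/(1 + 0.9230) = 55.64 cm.
d_HCl = 107 − 55.64 = 51.4 cm.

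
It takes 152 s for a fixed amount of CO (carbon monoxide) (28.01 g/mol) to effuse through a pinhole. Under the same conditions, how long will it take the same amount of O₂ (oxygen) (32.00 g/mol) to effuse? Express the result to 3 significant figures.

By Graham's law, t_O₂/t_CO = √(M_O₂/M_CO) = √(32.00/28.01) = √1.142 = 1.069.
So the time for O₂ is 152 × 1.069 = 162 s.

162 s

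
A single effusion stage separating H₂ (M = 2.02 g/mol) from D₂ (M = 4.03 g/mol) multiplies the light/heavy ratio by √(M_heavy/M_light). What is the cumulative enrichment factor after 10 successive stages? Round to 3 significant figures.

After 10 stages the ratio has grown by (√(4.03/2.02))^10 = (4.03/2.02)^(10/2).
= 1.99505^5 = 31.6.

31.6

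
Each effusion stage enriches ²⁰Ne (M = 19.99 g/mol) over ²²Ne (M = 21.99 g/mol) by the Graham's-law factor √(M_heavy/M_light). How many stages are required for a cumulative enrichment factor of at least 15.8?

58

With α = √(21.99/19.99) per stage, ln α = ½ ln(1.10005) = 0.04768.
Need α^N ≥ 15.8 ⇒ N ≥ ln(15.8) / ln α = 2.760 / 0.04768 = 57.89.
Minimum whole number of stages: N = 58.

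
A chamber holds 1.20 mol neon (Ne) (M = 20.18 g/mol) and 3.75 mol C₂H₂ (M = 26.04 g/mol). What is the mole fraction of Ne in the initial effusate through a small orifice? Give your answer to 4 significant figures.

Effusion rate of each component ∝ n_i/√M_i (partial pressure × 1/√M).
x_Ne(eff) = (n_Ne/√M_Ne) / (n_Ne/√M_Ne + n_C₂H₂/√M_C₂H₂)
= (1.20/√20.18) / (1.20/√20.18 + 3.75/√26.04) = 0.2671/(0.2671 + 0.7349) = 0.2666.

0.2666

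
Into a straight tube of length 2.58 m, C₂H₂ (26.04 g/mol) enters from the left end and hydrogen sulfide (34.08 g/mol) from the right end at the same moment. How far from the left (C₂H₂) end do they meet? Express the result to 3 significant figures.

1.38 m

In equal time, each gas travels a distance ∝ its rate ∝ 1/√M, so d_C₂H₂/d_H₂S = √(M_H₂S/M_C₂H₂) = √(34.08/26.04) = 1.144.
With d_C₂H₂ + d_H₂S = 2.58 m, d_H₂S = 2.58/(1 + 1.144) = 1.203 m.
d_C₂H₂ = 2.58 − 1.203 = 1.38 m.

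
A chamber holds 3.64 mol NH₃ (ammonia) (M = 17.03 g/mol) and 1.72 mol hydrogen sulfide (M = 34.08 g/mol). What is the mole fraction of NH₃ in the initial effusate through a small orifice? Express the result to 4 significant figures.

0.7496

The effusion rate of species i is ∝ p_i/√M_i ∝ n_i/√M_i.
So x_NH₃ in the escaping gas = (n_NH₃/√M_NH₃) / Σ(n_i/√M_i)
= (3.64/√17.03) / (3.64/√17.03 + 1.72/√34.08) = 0.8821/(0.8821 + 0.2946) = 0.7496.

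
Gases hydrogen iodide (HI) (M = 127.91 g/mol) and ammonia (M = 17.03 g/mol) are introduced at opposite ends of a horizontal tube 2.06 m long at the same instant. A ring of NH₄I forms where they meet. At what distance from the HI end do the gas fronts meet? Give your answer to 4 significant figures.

The fronts meet when d_HI + d_NH₃ = L with d_HI/d_NH₃ = √(M_NH₃/M_HI) (Graham's law). Here √(M_NH₃/M_HI) = √(17.03/127.91) = 0.3649.
With d_HI + d_NH₃ = 2.06 m, d_NH₃ = 2.06/(1 + 0.3649) = 1.509 m.
d_HI = 2.06 − 1.509 = 0.5507 m.

0.5507 m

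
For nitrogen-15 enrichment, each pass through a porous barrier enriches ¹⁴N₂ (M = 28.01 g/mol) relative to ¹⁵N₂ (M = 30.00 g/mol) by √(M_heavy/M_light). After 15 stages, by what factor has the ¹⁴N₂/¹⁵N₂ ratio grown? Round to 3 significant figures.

Each stage multiplies the ratio by α = √(30.00/28.01), so after 15 stages the overall factor is α^15 = (30.00/28.01)^(15/2).
= 1.07105^(15/2) = 1.67.

1.67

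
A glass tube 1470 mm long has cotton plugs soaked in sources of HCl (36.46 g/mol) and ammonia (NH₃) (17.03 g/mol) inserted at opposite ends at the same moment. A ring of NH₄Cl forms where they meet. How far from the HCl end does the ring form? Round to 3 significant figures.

597 mm

Graham's law gives d_HCl/d_NH₃ = rate_HCl/rate_NH₃ = √(M_NH₃/M_HCl) = √(17.03/36.46) = 0.6834.
With d_HCl + d_NH₃ = 1470 mm, d_NH₃ = 1470/(1 + 0.6834) = 873.2 mm.
d_HCl = 1470 − 873.2 = 597 mm.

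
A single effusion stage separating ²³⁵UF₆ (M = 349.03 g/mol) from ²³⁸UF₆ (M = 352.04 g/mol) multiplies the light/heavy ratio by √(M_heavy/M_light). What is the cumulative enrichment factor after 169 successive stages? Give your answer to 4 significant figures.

Each stage multiplies the ratio by α = √(352.04/349.03), so after 169 stages the overall factor is α^169 = (352.04/349.03)^(169/2).
= 1.00862^(169/2) = 2.066.

2.066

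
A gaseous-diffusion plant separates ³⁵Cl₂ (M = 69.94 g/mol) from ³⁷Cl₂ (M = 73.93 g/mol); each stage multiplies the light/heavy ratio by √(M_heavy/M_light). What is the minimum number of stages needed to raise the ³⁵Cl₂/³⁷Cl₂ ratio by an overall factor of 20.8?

110

With α = √(73.93/69.94) per stage, ln α = ½ ln(1.05705) = 0.02774.
Need α^N ≥ 20.8 ⇒ N ≥ ln(20.8) / ln α = 3.035 / 0.02774 = 109.41.
Minimum whole number of stages: N = 110.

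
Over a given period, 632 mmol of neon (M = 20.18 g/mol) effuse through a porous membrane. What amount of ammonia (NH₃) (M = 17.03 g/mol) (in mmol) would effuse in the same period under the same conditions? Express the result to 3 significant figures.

688 mmol

By Graham's law, rate_NH₃/rate_Ne = √(M_Ne/M_NH₃) = √(20.18/17.03) = √1.185 = 1.089.
So the amount for NH₃ is 632 × 1.089 = 688 mmol.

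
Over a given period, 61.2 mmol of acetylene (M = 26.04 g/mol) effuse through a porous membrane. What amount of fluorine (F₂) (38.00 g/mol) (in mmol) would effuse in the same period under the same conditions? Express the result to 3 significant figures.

50.7 mmol

From Graham's law, rate_F₂/rate_C₂H₂ = √(M_C₂H₂/M_F₂) = √(26.04/38.00) = √0.6853 = 0.8278.
So the amount for F₂ is 61.2 × 0.8278 = 50.7 mmol.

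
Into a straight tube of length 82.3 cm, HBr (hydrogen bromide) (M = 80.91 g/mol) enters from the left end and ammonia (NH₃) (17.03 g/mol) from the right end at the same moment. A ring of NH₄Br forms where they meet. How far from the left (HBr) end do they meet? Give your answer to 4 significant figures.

25.88 cm

Distances travelled in equal time are proportional to diffusion rates, so d_HBr/d_NH₃ = √(M_NH₃/M_HBr) = √(17.03/80.91) = 0.4588.
With d_HBr + d_NH₃ = 82.3 cm, d_NH₃ = 82.3/(1 + 0.4588) = 56.42 cm.
d_HBr = 82.3 − 56.42 = 25.88 cm.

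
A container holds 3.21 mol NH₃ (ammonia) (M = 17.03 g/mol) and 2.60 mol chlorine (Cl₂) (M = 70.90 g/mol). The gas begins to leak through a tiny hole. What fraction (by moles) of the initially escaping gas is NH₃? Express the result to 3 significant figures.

0.716

Each component's effusion rate ∝ (its partial pressure)·(1/√M) ∝ n_i/√M_i.
So x_NH₃ in the escaping gas = (n_NH₃/√M_NH₃) / Σ(n_i/√M_i)
= (3.21/√17.03) / (3.21/√17.03 + 2.60/√70.90) = 0.7779/(0.7779 + 0.3088) = 0.716.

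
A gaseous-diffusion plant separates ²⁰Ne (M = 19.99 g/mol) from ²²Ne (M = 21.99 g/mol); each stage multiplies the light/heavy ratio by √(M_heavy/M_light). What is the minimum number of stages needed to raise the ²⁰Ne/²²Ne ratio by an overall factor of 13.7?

Single-stage factor α = √(21.99/19.99), so ln α = ½ ln(1.10005) = 0.04768.
Need α^N ≥ 13.7 ⇒ N ≥ ln(13.7) / ln α = 2.617 / 0.04768 = 54.90.
Rounding up, N = 55 stages.

55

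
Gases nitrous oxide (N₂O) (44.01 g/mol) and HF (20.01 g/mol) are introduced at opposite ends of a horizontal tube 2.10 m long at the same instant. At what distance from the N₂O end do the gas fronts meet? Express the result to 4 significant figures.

In equal time, each gas travels a distance ∝ its rate ∝ 1/√M, so d_N₂O/d_HF = √(M_HF/M_N₂O) = √(20.01/44.01) = 0.6743.
With d_N₂O + d_HF = 2.10 m, d_HF = 2.10/(1 + 0.6743) = 1.254 m.
d_N₂O = 2.10 − 1.254 = 0.8457 m.

0.8457 m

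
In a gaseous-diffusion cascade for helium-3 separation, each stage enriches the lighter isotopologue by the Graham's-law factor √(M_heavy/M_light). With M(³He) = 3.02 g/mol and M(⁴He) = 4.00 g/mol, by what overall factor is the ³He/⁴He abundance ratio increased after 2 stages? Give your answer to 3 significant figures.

1.32

Overall factor = α^2 with α = √(4.00/3.02), i.e. (4.00/3.02)^(2/2).
= 1.32450^1 = 1.32.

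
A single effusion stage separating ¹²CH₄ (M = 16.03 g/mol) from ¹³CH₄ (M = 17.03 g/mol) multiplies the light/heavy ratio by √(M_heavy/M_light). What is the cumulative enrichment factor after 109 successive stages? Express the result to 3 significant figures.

27.1

The single-stage factor is √(M_heavy/M_light), so 109 stages give [√(17.03/16.03)]^109 = (17.03/16.03)^(109/2).
= 1.06238^(109/2) = 27.1.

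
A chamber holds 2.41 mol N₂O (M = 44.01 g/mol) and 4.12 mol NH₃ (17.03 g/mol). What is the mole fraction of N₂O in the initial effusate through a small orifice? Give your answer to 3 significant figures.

Each component's effusion rate ∝ (its partial pressure)·(1/√M) ∝ n_i/√M_i.
Mole fraction of N₂O in the effusate = (n_N₂O/√M_N₂O) / (n_N₂O/√M_N₂O + n_NH₃/√M_NH₃)
= (2.41/√44.01) / (2.41/√44.01 + 4.12/√17.03) = 0.3633/(0.3633 + 0.9984) = 0.267.

0.267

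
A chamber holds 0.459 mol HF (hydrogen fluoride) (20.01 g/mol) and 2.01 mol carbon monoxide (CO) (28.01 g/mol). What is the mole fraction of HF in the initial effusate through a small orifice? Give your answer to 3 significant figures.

0.213

The effusion rate of species i is ∝ p_i/√M_i ∝ n_i/√M_i.
So x_HF in the escaping gas = (n_HF/√M_HF) / Σ(n_i/√M_i)
= (0.459/√20.01) / (0.459/√20.01 + 2.01/√28.01) = 0.1026/(0.1026 + 0.3798) = 0.213.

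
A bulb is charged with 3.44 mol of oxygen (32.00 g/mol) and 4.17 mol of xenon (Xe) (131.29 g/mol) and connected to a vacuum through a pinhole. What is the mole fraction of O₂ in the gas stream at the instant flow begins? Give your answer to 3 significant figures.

The effusion rate of species i is ∝ p_i/√M_i ∝ n_i/√M_i.
So x_O₂ in the escaping gas = (n_O₂/√M_O₂) / Σ(n_i/√M_i)
= (3.44/√32.00) / (3.44/√32.00 + 4.17/√131.29) = 0.6081/(0.6081 + 0.3639) = 0.626.

0.626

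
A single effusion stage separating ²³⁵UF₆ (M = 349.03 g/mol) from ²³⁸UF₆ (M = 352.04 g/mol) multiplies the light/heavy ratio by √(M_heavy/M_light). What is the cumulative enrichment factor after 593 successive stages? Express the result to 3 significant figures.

Overall factor = α^593 with α = √(352.04/349.03), i.e. (352.04/349.03)^(593/2).
= 1.00862^(593/2) = 12.8.

12.8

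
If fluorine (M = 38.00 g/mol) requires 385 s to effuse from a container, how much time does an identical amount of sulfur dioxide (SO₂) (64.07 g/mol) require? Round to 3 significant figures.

500 s

Using Graham's law: t_SO₂/t_F₂ = √(M_SO₂/M_F₂) = √(64.07/38.00) = √1.686 = 1.298.
So the time for SO₂ is 385 × 1.298 = 500 s.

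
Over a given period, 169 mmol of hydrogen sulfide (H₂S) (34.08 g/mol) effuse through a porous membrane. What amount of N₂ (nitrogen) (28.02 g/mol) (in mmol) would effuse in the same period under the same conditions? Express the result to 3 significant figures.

186 mmol

Using Graham's law: rate_N₂/rate_H₂S = √(M_H₂S/M_N₂) = √(34.08/28.02) = √1.216 = 1.103.
So the amount for N₂ is 169 × 1.103 = 186 mmol.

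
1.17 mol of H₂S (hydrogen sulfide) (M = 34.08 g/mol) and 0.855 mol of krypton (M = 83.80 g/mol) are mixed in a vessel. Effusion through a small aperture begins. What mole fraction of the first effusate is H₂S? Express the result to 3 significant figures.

0.682

Effusion rate of each component ∝ n_i/√M_i (partial pressure × 1/√M).
x_H₂S(eff) = (n_H₂S/√M_H₂S) / (n_H₂S/√M_H₂S + n_Kr/√M_Kr)
= (1.17/√34.08) / (1.17/√34.08 + 0.855/√83.80) = 0.2004/(0.2004 + 0.09340) = 0.682.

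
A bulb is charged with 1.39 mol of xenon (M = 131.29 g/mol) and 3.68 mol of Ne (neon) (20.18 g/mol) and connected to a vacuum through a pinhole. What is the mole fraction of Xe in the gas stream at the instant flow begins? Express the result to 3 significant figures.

0.129

Effusion rate of each component ∝ n_i/√M_i (partial pressure × 1/√M).
So x_Xe in the escaping gas = (n_Xe/√M_Xe) / Σ(n_i/√M_i)
= (1.39/√131.29) / (1.39/√131.29 + 3.68/√20.18) = 0.1213/(0.1213 + 0.8192) = 0.129.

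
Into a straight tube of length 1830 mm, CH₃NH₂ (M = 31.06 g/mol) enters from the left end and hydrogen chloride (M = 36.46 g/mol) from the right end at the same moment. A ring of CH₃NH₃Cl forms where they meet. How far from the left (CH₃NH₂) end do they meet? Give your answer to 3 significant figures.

Distances travelled in equal time are proportional to diffusion rates, so d_CH₃NH₂/d_HCl = √(M_HCl/M_CH₃NH₂) = √(36.46/31.06) = 1.083.
With d_CH₃NH₂ + d_HCl = 1830 mm, d_HCl = 1830/(1 + 1.083) = 878.4 mm.
d_CH₃NH₂ = 1830 − 878.4 = 952 mm.

952 mm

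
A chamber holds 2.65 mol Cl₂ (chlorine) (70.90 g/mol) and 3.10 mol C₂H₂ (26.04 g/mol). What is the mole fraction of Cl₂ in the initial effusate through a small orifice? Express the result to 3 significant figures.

0.341

Effusion rate of each component ∝ n_i/√M_i (partial pressure × 1/√M).
Mole fraction of Cl₂ in the effusate = (n_Cl₂/√M_Cl₂) / (n_Cl₂/√M_Cl₂ + n_C₂H₂/√M_C₂H₂)
= (2.65/√70.90) / (2.65/√70.90 + 3.10/√26.04) = 0.3147/(0.3147 + 0.6075) = 0.341.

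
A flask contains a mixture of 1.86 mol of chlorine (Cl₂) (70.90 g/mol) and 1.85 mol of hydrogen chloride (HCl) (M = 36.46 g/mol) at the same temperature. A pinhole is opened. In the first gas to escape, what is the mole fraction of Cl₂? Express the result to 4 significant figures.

0.4189

Rate_i ∝ x_i/√M_i (Graham's law weighted by mole fraction), so the effusate composition follows n_i/√M_i.
Mole fraction of Cl₂ in the effusate = (n_Cl₂/√M_Cl₂) / (n_Cl₂/√M_Cl₂ + n_HCl/√M_HCl)
= (1.86/√70.90) / (1.86/√70.90 + 1.85/√36.46) = 0.2209/(0.2209 + 0.3064) = 0.4189.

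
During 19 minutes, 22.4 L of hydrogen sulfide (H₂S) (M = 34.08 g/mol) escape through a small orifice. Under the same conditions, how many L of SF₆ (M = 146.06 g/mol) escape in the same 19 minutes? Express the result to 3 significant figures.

10.8 L

Since effusion rate ∝ 1/√M, rate_SF₆/rate_H₂S = √(M_H₂S/M_SF₆) = √(34.08/146.06) = √0.2333 = 0.4830.
So the volume for SF₆ is 22.4 × 0.4830 = 10.8 L.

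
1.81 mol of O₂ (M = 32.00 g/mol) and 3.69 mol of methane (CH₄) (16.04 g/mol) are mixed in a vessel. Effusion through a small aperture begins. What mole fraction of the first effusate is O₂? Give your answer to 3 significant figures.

Each component's effusion rate ∝ (its partial pressure)·(1/√M) ∝ n_i/√M_i.
x_O₂(eff) = (n_O₂/√M_O₂) / (n_O₂/√M_O₂ + n_CH₄/√M_CH₄)
= (1.81/√32.00) / (1.81/√32.00 + 3.69/√16.04) = 0.3200/(0.3200 + 0.9213) = 0.258.

0.258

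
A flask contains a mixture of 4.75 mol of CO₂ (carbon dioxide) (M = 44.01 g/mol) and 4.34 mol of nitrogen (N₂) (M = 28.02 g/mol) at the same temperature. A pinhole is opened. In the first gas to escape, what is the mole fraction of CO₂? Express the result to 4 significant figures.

Each component's effusion rate ∝ (its partial pressure)·(1/√M) ∝ n_i/√M_i.
So x_CO₂ in the escaping gas = (n_CO₂/√M_CO₂) / Σ(n_i/√M_i)
= (4.75/√44.01) / (4.75/√44.01 + 4.34/√28.02) = 0.7160/(0.7160 + 0.8199) = 0.4662.

0.4662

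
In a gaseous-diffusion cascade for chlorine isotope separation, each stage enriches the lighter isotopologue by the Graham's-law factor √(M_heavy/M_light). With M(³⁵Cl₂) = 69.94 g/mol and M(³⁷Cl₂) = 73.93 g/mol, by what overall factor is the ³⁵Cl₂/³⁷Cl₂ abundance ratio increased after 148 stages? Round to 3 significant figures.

60.7

Each stage multiplies the ratio by α = √(73.93/69.94), so after 148 stages the overall factor is α^148 = (73.93/69.94)^(148/2).
= 1.05705^74 = 60.7.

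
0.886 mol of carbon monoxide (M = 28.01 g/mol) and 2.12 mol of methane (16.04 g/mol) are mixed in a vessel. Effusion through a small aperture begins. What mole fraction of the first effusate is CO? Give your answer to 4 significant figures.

Effusion rate of each component ∝ n_i/√M_i (partial pressure × 1/√M).
x_CO(eff) = (n_CO/√M_CO) / (n_CO/√M_CO + n_CH₄/√M_CH₄)
= (0.886/√28.01) / (0.886/√28.01 + 2.12/√16.04) = 0.1674/(0.1674 + 0.5293) = 0.2403.

0.2403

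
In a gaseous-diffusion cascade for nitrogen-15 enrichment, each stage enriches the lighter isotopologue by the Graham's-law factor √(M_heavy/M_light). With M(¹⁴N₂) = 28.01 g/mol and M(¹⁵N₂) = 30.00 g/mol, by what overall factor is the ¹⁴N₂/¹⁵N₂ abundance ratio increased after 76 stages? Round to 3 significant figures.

Overall factor = α^76 with α = √(30.00/28.01), i.e. (30.00/28.01)^(76/2).
= 1.07105^38 = 13.6.

13.6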